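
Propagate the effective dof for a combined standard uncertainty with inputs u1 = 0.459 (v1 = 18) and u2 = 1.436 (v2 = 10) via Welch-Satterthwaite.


uc = sqrt(u1^2 + u2^2) = sqrt(0.459^2 + 1.436^2) = 1.5075732
v_eff = uc^4 / (u1^4/v1 + u2^4/v2)
= 1.5075732^4 / (0.459^4/18 + 1.436^4/10)
= 5.1655151 / 0.42768991
v_eff = 12.0777

12.0777


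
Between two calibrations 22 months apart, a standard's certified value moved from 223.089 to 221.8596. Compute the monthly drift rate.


rate = (v2 - v1) / months
= (221.8596 - 223.089) / 22
= -1.2294 / 22
= -0.0559

-0.0559


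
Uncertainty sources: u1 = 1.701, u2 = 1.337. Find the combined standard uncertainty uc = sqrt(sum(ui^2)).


uc = sqrt(1.701^2 + 1.337^2)
uc = sqrt(4.68097)
uc = 2.1636

2.1636


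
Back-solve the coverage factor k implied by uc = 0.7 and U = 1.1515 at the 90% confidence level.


k = U / uc
k = 1.1515 / 0.7
k = 1.645

1.645


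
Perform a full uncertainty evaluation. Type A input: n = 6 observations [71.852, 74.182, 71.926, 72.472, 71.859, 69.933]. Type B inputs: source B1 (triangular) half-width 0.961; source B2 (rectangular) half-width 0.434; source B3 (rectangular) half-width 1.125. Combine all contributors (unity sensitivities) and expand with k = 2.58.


mean = (71.852 + 74.182 + 71.926 + 72.472 + 71.859 + 69.933) / 6 = 72.03733333
s = sqrt(sum((x - mean)^2)/(n-1)) = 1.3634732
u_A = s / sqrt(n) = 1.3634732 / sqrt(6) = 0.5566356
u_B1 = 0.961 / sqrt(6) = 0.39232661
u_B2 = 0.434 / sqrt(3) = 0.25057002
u_B3 = 1.125 / sqrt(3) = 0.64951905
uc = sqrt(0.5566356^2 + 0.39232661^2 + 0.25057002^2 + 0.64951905^2) = 0.97387047
U = k * uc = 2.58 * 0.97387047
U = 2.5126

2.5126


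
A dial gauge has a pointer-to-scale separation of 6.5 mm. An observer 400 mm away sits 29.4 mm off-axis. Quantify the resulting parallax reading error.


error = h * offset / d
= 6.5 * 29.4 / 400
= 0.4778

0.4778


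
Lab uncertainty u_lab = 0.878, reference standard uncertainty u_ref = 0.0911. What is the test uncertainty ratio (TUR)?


TUR = u_lab / u_ref
= 0.878 / 0.0911
= 9.6378

9.6378


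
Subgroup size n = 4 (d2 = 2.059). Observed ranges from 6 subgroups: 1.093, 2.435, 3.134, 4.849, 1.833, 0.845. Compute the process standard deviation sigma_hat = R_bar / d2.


R_bar = (1.093 + 2.435 + 3.134 + 4.849 + 1.833 + 0.845) / 6
R_bar = 14.189 / 6 = 2.3648333
sigma_hat = R_bar / d2 = 2.3648333 / 2.059 = 1.1485

1.1485


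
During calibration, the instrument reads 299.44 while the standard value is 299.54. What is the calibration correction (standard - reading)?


Correction = standard - reading
= 299.54 - 299.44
= 0.1000

0.1000


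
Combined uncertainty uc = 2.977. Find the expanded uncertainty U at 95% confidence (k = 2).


U = k * uc
U = 2 * 2.977
U = 5.9540

5.9540


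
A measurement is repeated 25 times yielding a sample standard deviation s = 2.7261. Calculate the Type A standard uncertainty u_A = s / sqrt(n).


u_A = s / sqrt(n)
u_A = 2.7261 / sqrt(25)
u_A = 2.7261 / 5
u_A = 0.5452

0.5452


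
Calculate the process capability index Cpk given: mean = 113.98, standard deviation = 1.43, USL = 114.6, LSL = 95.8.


Cpu = (USL - mean) / (3*sigma) = (114.6 - 113.98) / (3*1.43) = 0.1445
Cpl = (mean - LSL) / (3*sigma) = (113.98 - 95.8) / (3*1.43) = 4.2378
Cpk = min(Cpu, Cpl) = 0.1445

0.1445


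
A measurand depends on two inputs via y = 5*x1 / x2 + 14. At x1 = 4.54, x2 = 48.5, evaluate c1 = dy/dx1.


y = 5*x1 / x2 + 14
dy/dx1 = 5/x2
Evaluate at x2 = 48.5: c1 = 5 / 48.5
c1 = 0.1031

0.1031


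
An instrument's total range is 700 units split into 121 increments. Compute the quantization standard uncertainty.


resolution = range / divisions
resolution = 700 / 121 = 5.785124
u_res = resolution / (2*sqrt(3))
u_res = 5.785124 / 3.4641016
u_res = 1.6700

1.6700


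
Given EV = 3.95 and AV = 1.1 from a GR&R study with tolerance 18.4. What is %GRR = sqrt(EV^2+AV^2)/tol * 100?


GRR = sqrt(EV^2 + AV^2) = sqrt(3.95^2 + 1.1^2) = 4.1003049
%GRR = GRR / tol * 100 = 4.1003049 / 18.4 * 100
%GRR = 22.2843

22.2843


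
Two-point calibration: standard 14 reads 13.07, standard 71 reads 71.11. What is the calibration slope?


slope = (y2 - y1) / (x2 - x1)
= (71.11 - 13.07) / (71 - 14)
= 58.0400 / 57
= 1.0182

1.0182


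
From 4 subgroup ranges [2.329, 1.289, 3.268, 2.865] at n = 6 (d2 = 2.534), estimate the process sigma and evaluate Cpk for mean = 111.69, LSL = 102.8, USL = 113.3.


R_bar = (2.329 + 1.289 + 3.268 + 2.865) / 4 = 2.43775
sigma = R_bar / d2 = 2.43775 / 2.534 = 0.96201657
Cp = (USL - LSL)/(6*sigma) = (113.3 - 102.8)/(6*0.96201657) = 1.8191
Cpu = (113.3 - 111.69)/(3*0.96201657) = 0.5579
Cpl = (111.69 - 102.8)/(3*0.96201657) = 3.0803
Cpk = min(Cpu, Cpl) = 0.5579

0.5579


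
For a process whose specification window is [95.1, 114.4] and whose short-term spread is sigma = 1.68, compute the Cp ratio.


Cp = (USL - LSL) / (6 * sigma)
= (114.4 - 95.1) / (6 * 1.68)
= 19.3000 / 10.0800
= 1.9147

1.9147


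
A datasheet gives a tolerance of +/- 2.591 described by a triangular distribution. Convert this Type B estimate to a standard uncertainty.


u_B = half_width / sqrt(6)
u_B = 2.591 / 2.4494897
u_B = 1.0578

1.0578


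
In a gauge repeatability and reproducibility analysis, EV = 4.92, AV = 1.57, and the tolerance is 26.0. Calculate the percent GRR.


GRR = sqrt(EV^2 + AV^2) = sqrt(4.92^2 + 1.57^2) = 5.1644264
%GRR = GRR / tol * 100 = 5.1644264 / 26.0 * 100
%GRR = 19.8632

19.8632


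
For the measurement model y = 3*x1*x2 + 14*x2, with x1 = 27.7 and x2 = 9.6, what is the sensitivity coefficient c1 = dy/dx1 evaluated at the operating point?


y = 3*x1*x2 + 14*x2
dy/dx1 = 3*x2
Evaluate at x2 = 9.6: c1 = 3 * 9.6
c1 = 28.8000

28.8000


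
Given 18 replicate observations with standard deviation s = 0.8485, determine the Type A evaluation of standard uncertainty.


u_A = s / sqrt(n)
u_A = 0.8485 / sqrt(18)
u_A = 0.8485 / 4.2426407
u_A = 0.2000

0.2000


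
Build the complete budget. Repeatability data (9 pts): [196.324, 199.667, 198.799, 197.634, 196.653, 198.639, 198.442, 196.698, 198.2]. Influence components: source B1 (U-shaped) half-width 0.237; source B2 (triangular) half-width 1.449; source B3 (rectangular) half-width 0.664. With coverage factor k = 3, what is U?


mean = (196.324 + 199.667 + 198.799 + 197.634 + 196.653 + 198.639 + 198.442 + 196.698 + 198.2) / 9 = 197.8951111
s = sqrt(sum((x - mean)^2)/(n-1)) = 1.1409702
u_A = s / sqrt(n) = 1.1409702 / sqrt(9) = 0.3803234
u_B1 = 0.237 / sqrt(2) = 0.16758431
u_B2 = 1.449 / sqrt(6) = 0.59155177
u_B3 = 0.664 / sqrt(3) = 0.38336058
uc = sqrt(0.3803234^2 + 0.16758431^2 + 0.59155177^2 + 0.38336058^2) = 0.81830876
U = k * uc = 3 * 0.81830876
U = 2.4549

2.4549


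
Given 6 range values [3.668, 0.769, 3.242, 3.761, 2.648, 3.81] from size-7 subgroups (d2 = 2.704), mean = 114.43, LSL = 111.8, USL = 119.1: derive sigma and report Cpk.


R_bar = (3.668 + 0.769 + 3.242 + 3.761 + 2.648 + 3.81) / 6 = 2.983
sigma = R_bar / d2 = 2.983 / 2.704 = 1.1031805
Cp = (USL - LSL)/(6*sigma) = (119.1 - 111.8)/(6*1.1031805) = 1.1029
Cpu = (119.1 - 114.43)/(3*1.1031805) = 1.4111
Cpl = (114.43 - 111.8)/(3*1.1031805) = 0.7947
Cpk = min(Cpu, Cpl) = 0.7947

0.7947


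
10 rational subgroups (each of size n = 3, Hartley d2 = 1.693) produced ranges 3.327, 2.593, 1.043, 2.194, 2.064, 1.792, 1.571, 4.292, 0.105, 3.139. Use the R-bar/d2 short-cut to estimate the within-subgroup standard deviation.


R_bar = (3.327 + 2.593 + 1.043 + 2.194 + 2.064 + 1.792 + 1.571 + 4.292 + 0.105 + 3.139) / 10
R_bar = 22.12 / 10 = 2.212
sigma_hat = R_bar / d2 = 2.212 / 1.693 = 1.3066

1.3066


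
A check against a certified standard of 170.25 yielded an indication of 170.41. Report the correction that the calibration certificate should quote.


Correction = standard - reading
= 170.25 - 170.41
= -0.1600

-0.1600


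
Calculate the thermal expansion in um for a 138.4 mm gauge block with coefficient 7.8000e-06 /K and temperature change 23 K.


dL = L * alpha * dT
= 138.4 * 7.8000e-06 * 23
= 0.0248290 mm
dL_um = 0.0248290 * 1000 = 24.8290 um

24.8290


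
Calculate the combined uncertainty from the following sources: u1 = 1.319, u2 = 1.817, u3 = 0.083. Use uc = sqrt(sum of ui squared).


uc = sqrt(1.319^2 + 1.817^2 + 0.083^2)
uc = sqrt(5.048139)
uc = 2.2468

2.2468


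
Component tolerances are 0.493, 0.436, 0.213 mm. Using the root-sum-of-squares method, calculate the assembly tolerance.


RSS = sqrt(0.493^2 + 0.436^2 + 0.213^2)
= sqrt(0.478514)
= 0.6917

0.6917


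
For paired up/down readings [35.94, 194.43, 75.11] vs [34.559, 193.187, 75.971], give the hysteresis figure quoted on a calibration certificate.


|35.94 - 34.559| = 1.3810
|194.43 - 193.187| = 1.2430
|75.11 - 75.971| = 0.8610
hysteresis = max(diffs) = 1.3810

1.3810


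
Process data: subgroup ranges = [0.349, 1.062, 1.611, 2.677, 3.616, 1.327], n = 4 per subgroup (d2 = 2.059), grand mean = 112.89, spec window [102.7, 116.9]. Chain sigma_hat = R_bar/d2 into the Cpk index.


R_bar = (0.349 + 1.062 + 1.611 + 2.677 + 3.616 + 1.327) / 6 = 1.7736667
sigma = R_bar / d2 = 1.7736667 / 2.059 = 0.86142142
Cp = (USL - LSL)/(6*sigma) = (116.9 - 102.7)/(6*0.86142142) = 2.7474
Cpu = (116.9 - 112.89)/(3*0.86142142) = 1.5517
Cpl = (112.89 - 102.7)/(3*0.86142142) = 3.9431
Cpk = min(Cpu, Cpl) = 1.5517

1.5517


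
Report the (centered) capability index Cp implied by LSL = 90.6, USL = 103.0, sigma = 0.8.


Cp = (USL - LSL) / (6 * sigma)
= (103.0 - 90.6) / (6 * 0.8)
= 12.4000 / 4.8000
= 2.5833

2.5833


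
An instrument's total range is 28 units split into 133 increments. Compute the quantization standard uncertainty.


resolution = range / divisions
resolution = 28 / 133 = 0.21052632
u_res = resolution / (2*sqrt(3))
u_res = 0.21052632 / 3.4641016
u_res = 0.0608

0.0608


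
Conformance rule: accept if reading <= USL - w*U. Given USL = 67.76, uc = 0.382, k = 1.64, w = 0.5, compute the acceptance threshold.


U = k * uc = 1.64 * 0.382 = 0.62648
guard band g = w * U = 0.5 * 0.62648 = 0.31324
AL = USL - g = 67.76 - 0.31324
AL = 67.4468

67.4468


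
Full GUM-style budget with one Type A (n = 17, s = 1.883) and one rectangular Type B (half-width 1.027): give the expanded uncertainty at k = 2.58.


u_A = s / sqrt(n) = 1.883 / sqrt(17) = 0.45669458
u_B = half_width / sqrt(3) = 1.027 / sqrt(3) = 0.59293873
uc = sqrt(u_A^2 + u_B^2) = sqrt(0.45669458^2 + 0.59293873^2) = 0.74842921
U = k * uc = 2.58 * 0.74842921
U = 1.9309

1.9309


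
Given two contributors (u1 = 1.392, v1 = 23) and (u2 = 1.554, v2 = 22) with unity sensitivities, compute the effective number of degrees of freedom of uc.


uc = sqrt(u1^2 + u2^2) = sqrt(1.392^2 + 1.554^2) = 2.0862838
v_eff = uc^4 / (u1^4/v1 + u2^4/v2)
= 2.0862838^4 / (1.392^4/23 + 1.554^4/22)
= 18.944953 / 0.42832364
v_eff = 44.2305

44.2305


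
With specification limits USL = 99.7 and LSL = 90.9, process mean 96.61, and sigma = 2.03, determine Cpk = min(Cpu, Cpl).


Cpu = (USL - mean) / (3*sigma) = (99.7 - 96.61) / (3*2.03) = 0.5074
Cpl = (mean - LSL) / (3*sigma) = (96.61 - 90.9) / (3*2.03) = 0.9376
Cpk = min(Cpu, Cpl) = 0.5074

0.5074


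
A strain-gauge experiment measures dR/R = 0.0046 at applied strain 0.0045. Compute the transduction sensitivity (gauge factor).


GF = (dR/R) / epsilon
= 0.0046 / 0.0045
= 1.0222

1.0222


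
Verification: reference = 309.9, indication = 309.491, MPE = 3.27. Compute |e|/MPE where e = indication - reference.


e = indication - reference = 309.491 - 309.9 = -0.4090
|e| = 0.4090
ratio = |e| / MPE = 0.4090 / 3.27
ratio = 0.1251

0.1251


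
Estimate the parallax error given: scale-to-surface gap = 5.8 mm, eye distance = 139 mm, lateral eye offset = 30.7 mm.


error = h * offset / d
= 5.8 * 30.7 / 139
= 1.2810

1.2810


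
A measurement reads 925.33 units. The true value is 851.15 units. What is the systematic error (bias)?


Systematic error = measured - true
= 925.33 - 851.15
= 74.1800

74.1800


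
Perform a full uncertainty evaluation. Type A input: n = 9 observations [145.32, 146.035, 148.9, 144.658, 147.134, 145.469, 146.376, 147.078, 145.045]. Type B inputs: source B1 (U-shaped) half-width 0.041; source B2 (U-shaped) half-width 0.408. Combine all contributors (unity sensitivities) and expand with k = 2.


mean = (145.32 + 146.035 + 148.9 + 144.658 + 147.134 + 145.469 + 146.376 + 147.078 + 145.045) / 9 = 146.2238889
s = sqrt(sum((x - mean)^2)/(n-1)) = 1.3231995
u_A = s / sqrt(n) = 1.3231995 / sqrt(9) = 0.4410665
u_B1 = 0.041 / sqrt(2) = 0.028991378
u_B2 = 0.408 / sqrt(2) = 0.28849957
uc = sqrt(0.4410665^2 + 0.028991378^2 + 0.28849957^2) = 0.52783725
U = k * uc = 2 * 0.52783725
U = 1.0557

1.0557


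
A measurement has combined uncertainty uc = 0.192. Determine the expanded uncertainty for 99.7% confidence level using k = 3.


U = k * uc
U = 3 * 0.192
U = 0.5760

0.5760


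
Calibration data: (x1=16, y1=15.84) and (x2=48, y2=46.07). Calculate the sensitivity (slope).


slope = (y2 - y1) / (x2 - x1)
= (46.07 - 15.84) / (48 - 16)
= 30.2300 / 32
= 0.9447

0.9447


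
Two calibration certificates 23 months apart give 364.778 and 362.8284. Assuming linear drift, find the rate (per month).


rate = (v2 - v1) / months
= (362.8284 - 364.778) / 23
= -1.9496 / 23
= -0.0848

-0.0848


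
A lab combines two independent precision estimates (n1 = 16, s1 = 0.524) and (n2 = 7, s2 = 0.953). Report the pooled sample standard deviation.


s_p = sqrt(((n1-1)*s1^2 + (n2-1)*s2^2) / (n1+n2-2))
numerator = (16-1)*0.524^2 + (7-1)*0.953^2 = 4.11864 + 5.449254 = 9.567894
denominator = 16 + 7 - 2 = 21
s_p^2 = 9.567894 / 21 = 0.455614
s_p = sqrt(0.455614) = 0.6750

0.6750


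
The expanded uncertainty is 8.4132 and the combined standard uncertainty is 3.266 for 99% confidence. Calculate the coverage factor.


k = U / uc
k = 8.4132 / 3.266
k = 2.576

2.576


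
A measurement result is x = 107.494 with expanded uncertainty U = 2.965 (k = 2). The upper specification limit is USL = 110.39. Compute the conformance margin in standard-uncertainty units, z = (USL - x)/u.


u = U / k = 2.965 / 2 = 1.4825
margin = |USL - x| = |110.39 - 107.494| = 2.896
z = margin / u = 2.896 / 1.4825
z = 1.9535

1.9535


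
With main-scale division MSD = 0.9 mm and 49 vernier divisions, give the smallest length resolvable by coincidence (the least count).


LC = MSD / n_div
= 0.9 / 49
= 0.0184

0.0184


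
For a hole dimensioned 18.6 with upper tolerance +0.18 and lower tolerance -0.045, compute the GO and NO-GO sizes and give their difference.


GO = nominal - lower_tol (smallest hole = maximum material condition)
GO = 18.6 - 0.045 = 18.555
NO-GO = nominal + upper_tol (largest hole = least material condition)
NO-GO = 18.6 + 0.18 = 18.78
spread = NO-GO - GO = 18.78 - 18.555 = 0.2250

0.2250


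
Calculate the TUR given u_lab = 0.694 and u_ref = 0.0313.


TUR = u_lab / u_ref
= 0.694 / 0.0313
= 22.1725

22.1725


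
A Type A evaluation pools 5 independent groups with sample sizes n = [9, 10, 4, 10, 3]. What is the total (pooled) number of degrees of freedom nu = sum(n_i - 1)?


nu = sum_i (n_i - 1)
nu = ((9 - 1) + (10 - 1) + (4 - 1) + (10 - 1) + (3 - 1))
nu = 8 + 9 + 3 + 9 + 2
nu = 31

31


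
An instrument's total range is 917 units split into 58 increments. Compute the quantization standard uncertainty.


resolution = range / divisions
resolution = 917 / 58 = 15.810345
u_res = resolution / (2*sqrt(3))
u_res = 15.810345 / 3.4641016
u_res = 4.5641

4.5641


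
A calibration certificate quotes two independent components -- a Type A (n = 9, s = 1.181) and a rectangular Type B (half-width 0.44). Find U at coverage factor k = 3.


u_A = s / sqrt(n) = 1.181 / sqrt(9) = 0.39366667
u_B = half_width / sqrt(3) = 0.44 / sqrt(3) = 0.25403412
uc = sqrt(u_A^2 + u_B^2) = sqrt(0.39366667^2 + 0.25403412^2) = 0.46851551
U = k * uc = 3 * 0.46851551
U = 1.4055

1.4055


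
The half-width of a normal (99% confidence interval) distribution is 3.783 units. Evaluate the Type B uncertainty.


u_B = half_width / 2.576
u_B = 3.783 / 2.576
u_B = 1.4686

1.4686


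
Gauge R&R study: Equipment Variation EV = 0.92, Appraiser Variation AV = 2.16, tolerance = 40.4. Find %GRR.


GRR = sqrt(EV^2 + AV^2) = sqrt(0.92^2 + 2.16^2) = 2.3477649
%GRR = GRR / tol * 100 = 2.3477649 / 40.4 * 100
%GRR = 5.8113

5.8113


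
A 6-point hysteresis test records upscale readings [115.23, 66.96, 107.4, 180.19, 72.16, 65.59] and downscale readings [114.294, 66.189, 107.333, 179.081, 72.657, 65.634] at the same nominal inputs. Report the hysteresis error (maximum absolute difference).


|115.23 - 114.294| = 0.9360
|66.96 - 66.189| = 0.7710
|107.4 - 107.333| = 0.0670
|180.19 - 179.081| = 1.1090
|72.16 - 72.657| = 0.4970
|65.59 - 65.634| = 0.0440
hysteresis = max(diffs) = 1.1090

1.1090


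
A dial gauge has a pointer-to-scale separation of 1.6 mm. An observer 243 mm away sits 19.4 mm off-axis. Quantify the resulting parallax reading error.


error = h * offset / d
= 1.6 * 19.4 / 243
= 0.1277

0.1277


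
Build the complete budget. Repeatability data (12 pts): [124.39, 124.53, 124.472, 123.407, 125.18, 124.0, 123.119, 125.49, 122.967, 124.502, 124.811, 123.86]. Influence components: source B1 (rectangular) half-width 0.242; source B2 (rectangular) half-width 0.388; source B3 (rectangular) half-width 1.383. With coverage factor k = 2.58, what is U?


mean = (124.39 + 124.53 + 124.472 + 123.407 + 125.18 + 124.0 + 123.119 + 125.49 + 122.967 + 124.502 + 124.811 + 123.86) / 12 = 124.2273333
s = sqrt(sum((x - mean)^2)/(n-1)) = 0.78464483
u_A = s / sqrt(n) = 0.78464483 / sqrt(12) = 0.22650745
u_B1 = 0.242 / sqrt(3) = 0.13971877
u_B2 = 0.388 / sqrt(3) = 0.2240119
u_B3 = 1.383 / sqrt(3) = 0.79847542
uc = sqrt(0.22650745^2 + 0.13971877^2 + 0.2240119^2 + 0.79847542^2) = 0.87095998
U = k * uc = 2.58 * 0.87095998
U = 2.2471

2.2471


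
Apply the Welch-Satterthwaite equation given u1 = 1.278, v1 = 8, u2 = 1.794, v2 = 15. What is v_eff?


uc = sqrt(u1^2 + u2^2) = sqrt(1.278^2 + 1.794^2) = 2.202662
v_eff = uc^4 / (u1^4/v1 + u2^4/v2)
= 2.202662^4 / (1.278^4/8 + 1.794^4/15)
= 23.539186 / 1.0240074
v_eff = 22.9873

22.9873


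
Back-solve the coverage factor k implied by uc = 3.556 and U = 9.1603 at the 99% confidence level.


k = U / uc
k = 9.1603 / 3.556
k = 2.576

2.576


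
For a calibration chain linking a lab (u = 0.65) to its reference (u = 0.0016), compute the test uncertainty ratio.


TUR = u_lab / u_ref
= 0.65 / 0.0016
= 406.2500

406.2500


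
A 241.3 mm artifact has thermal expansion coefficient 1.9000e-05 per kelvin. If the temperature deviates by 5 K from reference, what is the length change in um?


dL = L * alpha * dT
= 241.3 * 1.9000e-05 * 5
= 0.0229235 mm
dL_um = 0.0229235 * 1000 = 22.9235 um

22.9235


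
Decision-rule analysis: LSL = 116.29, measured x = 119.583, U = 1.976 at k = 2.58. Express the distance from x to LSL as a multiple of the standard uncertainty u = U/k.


u = U / k = 1.976 / 2.58 = 0.76589147
margin = |LSL - x| = |116.29 - 119.583| = 3.293
z = margin / u = 3.293 / 0.76589147
z = 4.2996

4.2996


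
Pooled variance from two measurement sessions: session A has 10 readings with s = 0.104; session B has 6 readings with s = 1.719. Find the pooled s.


s_p = sqrt(((n1-1)*s1^2 + (n2-1)*s2^2) / (n1+n2-2))
numerator = (10-1)*0.104^2 + (6-1)*1.719^2 = 0.097344 + 14.774805 = 14.872149
denominator = 10 + 6 - 2 = 14
s_p^2 = 14.872149 / 14 = 1.0622964
s_p = sqrt(1.0622964) = 1.0307

1.0307


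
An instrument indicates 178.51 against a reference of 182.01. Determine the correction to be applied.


Correction = standard - reading
= 182.01 - 178.51
= 3.5000

3.5000


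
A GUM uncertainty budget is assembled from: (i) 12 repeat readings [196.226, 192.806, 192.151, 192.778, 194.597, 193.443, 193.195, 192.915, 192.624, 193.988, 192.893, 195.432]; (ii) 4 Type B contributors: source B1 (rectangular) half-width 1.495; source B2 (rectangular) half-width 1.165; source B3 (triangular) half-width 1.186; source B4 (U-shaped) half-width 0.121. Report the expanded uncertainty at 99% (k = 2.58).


mean = (196.226 + 192.806 + 192.151 + 192.778 + 194.597 + 193.443 + 193.195 + 192.915 + 192.624 + 193.988 + 192.893 + 195.432) / 12 = 193.5873333
s = sqrt(sum((x - mean)^2)/(n-1)) = 1.2398964
u_A = s / sqrt(n) = 1.2398964 / sqrt(12) = 0.35792726
u_B1 = 1.495 / sqrt(3) = 0.86313865
u_B2 = 1.165 / sqrt(3) = 0.67261306
u_B3 = 1.186 / sqrt(6) = 0.48418247
u_B4 = 0.121 / sqrt(2) = 0.085559921
uc = sqrt(0.35792726^2 + 0.86313865^2 + 0.67261306^2 + 0.48418247^2 + 0.085559921^2) = 1.2519112
U = k * uc = 2.58 * 1.2519112
U = 3.2299

3.2299


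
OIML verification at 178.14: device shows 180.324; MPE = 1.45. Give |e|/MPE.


e = indication - reference = 180.324 - 178.14 = 2.1840
|e| = 2.1840
ratio = |e| / MPE = 2.1840 / 1.45
ratio = 1.5062

1.5062


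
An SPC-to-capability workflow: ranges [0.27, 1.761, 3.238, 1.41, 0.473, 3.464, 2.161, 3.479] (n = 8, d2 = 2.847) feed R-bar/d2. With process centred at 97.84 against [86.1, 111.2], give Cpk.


R_bar = (0.27 + 1.761 + 3.238 + 1.41 + 0.473 + 3.464 + 2.161 + 3.479) / 8 = 2.032
sigma = R_bar / d2 = 2.032 / 2.847 = 0.71373375
Cp = (USL - LSL)/(6*sigma) = (111.2 - 86.1)/(6*0.71373375) = 5.8612
Cpu = (111.2 - 97.84)/(3*0.71373375) = 6.2395
Cpl = (97.84 - 86.1)/(3*0.71373375) = 5.4829
Cpk = min(Cpu, Cpl) = 5.4829

5.4829


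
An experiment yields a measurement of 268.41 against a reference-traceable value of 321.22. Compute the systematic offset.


Systematic error = measured - true
= 268.41 - 321.22
= -52.8100

-52.8100


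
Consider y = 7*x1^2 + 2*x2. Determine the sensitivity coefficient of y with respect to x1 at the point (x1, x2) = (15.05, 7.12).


y = 7*x1^2 + 2*x2
dy/dx1 = 2*7*x1
Evaluate at x1 = 15.05: c1 = 14 * 15.05
c1 = 210.7000

210.7000


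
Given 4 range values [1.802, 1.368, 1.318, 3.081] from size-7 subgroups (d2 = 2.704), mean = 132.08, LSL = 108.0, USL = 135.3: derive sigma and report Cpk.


R_bar = (1.802 + 1.368 + 1.318 + 3.081) / 4 = 1.89225
sigma = R_bar / d2 = 1.89225 / 2.704 = 0.6997966
Cp = (USL - LSL)/(6*sigma) = (135.3 - 108.0)/(6*0.6997966) = 6.5019
Cpu = (135.3 - 132.08)/(3*0.6997966) = 1.5338
Cpl = (132.08 - 108.0)/(3*0.6997966) = 11.4700
Cpk = min(Cpu, Cpl) = 1.5338

1.5338


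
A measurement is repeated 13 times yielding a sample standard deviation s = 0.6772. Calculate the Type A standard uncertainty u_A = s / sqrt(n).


u_A = s / sqrt(n)
u_A = 0.6772 / sqrt(13)
u_A = 0.6772 / 3.6055513
u_A = 0.1878

0.1878


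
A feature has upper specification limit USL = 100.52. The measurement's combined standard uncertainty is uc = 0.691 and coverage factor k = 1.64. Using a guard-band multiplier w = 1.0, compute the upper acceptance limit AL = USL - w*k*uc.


U = k * uc = 1.64 * 0.691 = 1.13324
guard band g = w * U = 1.0 * 1.13324 = 1.13324
AL = USL - g = 100.52 - 1.13324
AL = 99.3868

99.3868


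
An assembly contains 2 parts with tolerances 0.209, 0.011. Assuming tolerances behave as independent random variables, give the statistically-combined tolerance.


RSS = sqrt(0.209^2 + 0.011^2)
= sqrt(0.043802)
= 0.2093

0.2093


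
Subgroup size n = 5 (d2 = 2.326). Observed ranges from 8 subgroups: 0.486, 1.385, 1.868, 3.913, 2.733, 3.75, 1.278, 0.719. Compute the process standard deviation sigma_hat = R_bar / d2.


R_bar = (0.486 + 1.385 + 1.868 + 3.913 + 2.733 + 3.75 + 1.278 + 0.719) / 8
R_bar = 16.132 / 8 = 2.0165
sigma_hat = R_bar / d2 = 2.0165 / 2.326 = 0.8669

0.8669


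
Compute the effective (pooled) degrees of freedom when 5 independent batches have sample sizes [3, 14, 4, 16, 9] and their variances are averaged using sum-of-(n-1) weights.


nu = sum_i (n_i - 1)
nu = ((3 - 1) + (14 - 1) + (4 - 1) + (16 - 1) + (9 - 1))
nu = 2 + 13 + 3 + 15 + 8
nu = 41

41


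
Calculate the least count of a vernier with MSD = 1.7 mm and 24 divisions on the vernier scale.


LC = MSD / n_div
= 1.7 / 24
= 0.0708

0.0708


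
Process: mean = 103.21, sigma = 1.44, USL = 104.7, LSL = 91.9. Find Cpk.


Cpu = (USL - mean) / (3*sigma) = (104.7 - 103.21) / (3*1.44) = 0.3449
Cpl = (mean - LSL) / (3*sigma) = (103.21 - 91.9) / (3*1.44) = 2.6181
Cpk = min(Cpu, Cpl) = 0.3449

0.3449


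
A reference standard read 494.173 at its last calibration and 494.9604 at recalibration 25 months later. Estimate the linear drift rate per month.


rate = (v2 - v1) / months
= (494.9604 - 494.173) / 25
= 0.7874 / 25
= 0.0315

0.0315


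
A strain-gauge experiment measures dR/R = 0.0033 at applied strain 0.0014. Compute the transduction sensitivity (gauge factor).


GF = (dR/R) / epsilon
= 0.0033 / 0.0014
= 2.3571

2.3571


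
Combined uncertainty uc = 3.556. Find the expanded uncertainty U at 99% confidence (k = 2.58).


U = k * uc
U = 2.58 * 3.556
U = 9.1745

9.1745


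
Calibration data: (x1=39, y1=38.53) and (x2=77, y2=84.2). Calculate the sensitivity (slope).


slope = (y2 - y1) / (x2 - x1)
= (84.2 - 38.53) / (77 - 39)
= 45.6700 / 38
= 1.2018

1.2018


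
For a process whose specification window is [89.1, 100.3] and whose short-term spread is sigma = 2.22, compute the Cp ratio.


Cp = (USL - LSL) / (6 * sigma)
= (100.3 - 89.1) / (6 * 2.22)
= 11.2000 / 13.3200
= 0.8408

0.8408


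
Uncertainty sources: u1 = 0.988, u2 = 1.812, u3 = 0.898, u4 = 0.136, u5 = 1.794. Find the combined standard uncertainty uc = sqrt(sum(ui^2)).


uc = sqrt(0.988^2 + 1.812^2 + 0.898^2 + 0.136^2 + 1.794^2)
uc = sqrt(8.302824)
uc = 2.8815

2.8815


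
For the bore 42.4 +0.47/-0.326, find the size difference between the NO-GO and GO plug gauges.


GO = nominal - lower_tol (smallest hole = maximum material condition)
GO = 42.4 - 0.326 = 42.074
NO-GO = nominal + upper_tol (largest hole = least material condition)
NO-GO = 42.4 + 0.47 = 42.87
spread = NO-GO - GO = 42.87 - 42.074 = 0.7960

0.7960


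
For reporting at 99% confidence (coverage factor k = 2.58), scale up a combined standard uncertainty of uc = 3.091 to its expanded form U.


U = k * uc
U = 2.58 * 3.091
U = 7.9748

7.9748


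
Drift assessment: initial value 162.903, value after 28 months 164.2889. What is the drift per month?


rate = (v2 - v1) / months
= (164.2889 - 162.903) / 28
= 1.3859 / 28
= 0.0495

0.0495


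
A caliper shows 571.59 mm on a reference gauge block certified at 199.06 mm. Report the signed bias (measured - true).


Systematic error = measured - true
= 571.59 - 199.06
= 372.5300

372.5300


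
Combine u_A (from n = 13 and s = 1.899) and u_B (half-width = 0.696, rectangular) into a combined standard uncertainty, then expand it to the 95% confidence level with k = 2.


u_A = s / sqrt(n) = 1.899 / sqrt(13) = 0.52668784
u_B = half_width / sqrt(3) = 0.696 / sqrt(3) = 0.40183579
uc = sqrt(u_A^2 + u_B^2) = sqrt(0.52668784^2 + 0.40183579^2) = 0.66247421
U = k * uc = 2 * 0.66247421
U = 1.3249

1.3249


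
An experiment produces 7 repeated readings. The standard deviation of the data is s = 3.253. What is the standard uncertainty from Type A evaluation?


u_A = s / sqrt(n)
u_A = 3.253 / sqrt(7)
u_A = 3.253 / 2.6457513
u_A = 1.2295

1.2295


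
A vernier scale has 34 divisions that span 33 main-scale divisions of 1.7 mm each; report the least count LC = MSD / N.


LC = MSD / n_div
= 1.7 / 34
= 0.0500

0.0500


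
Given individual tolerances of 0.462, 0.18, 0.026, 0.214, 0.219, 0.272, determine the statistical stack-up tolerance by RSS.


RSS = sqrt(0.462^2 + 0.18^2 + 0.026^2 + 0.214^2 + 0.219^2 + 0.272^2)
= sqrt(0.414261)
= 0.6436

0.6436


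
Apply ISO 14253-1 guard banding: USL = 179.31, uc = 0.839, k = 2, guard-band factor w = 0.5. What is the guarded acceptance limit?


U = k * uc = 2 * 0.839 = 1.678
guard band g = w * U = 0.5 * 1.678 = 0.839
AL = USL - g = 179.31 - 0.839
AL = 178.4710

178.4710


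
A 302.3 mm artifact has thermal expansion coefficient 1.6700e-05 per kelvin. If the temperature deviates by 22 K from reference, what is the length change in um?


dL = L * alpha * dT
= 302.3 * 1.6700e-05 * 22
= 0.1110650 mm
dL_um = 0.1110650 * 1000 = 111.0650 um

111.0650


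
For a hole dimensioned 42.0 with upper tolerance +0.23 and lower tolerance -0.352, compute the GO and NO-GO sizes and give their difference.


GO = nominal - lower_tol (smallest hole = maximum material condition)
GO = 42.0 - 0.352 = 41.648
NO-GO = nominal + upper_tol (largest hole = least material condition)
NO-GO = 42.0 + 0.23 = 42.23
spread = NO-GO - GO = 42.23 - 41.648 = 0.5820

0.5820


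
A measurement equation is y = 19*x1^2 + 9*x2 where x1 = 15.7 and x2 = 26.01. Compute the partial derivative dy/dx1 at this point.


y = 19*x1^2 + 9*x2
dy/dx1 = 2*19*x1
Evaluate at x1 = 15.7: c1 = 38 * 15.7
c1 = 596.6000

596.6000


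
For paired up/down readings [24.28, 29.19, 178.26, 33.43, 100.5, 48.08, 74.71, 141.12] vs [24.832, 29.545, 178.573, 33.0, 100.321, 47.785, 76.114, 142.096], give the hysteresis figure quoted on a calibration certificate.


|24.28 - 24.832| = 0.5520
|29.19 - 29.545| = 0.3550
|178.26 - 178.573| = 0.3130
|33.43 - 33.0| = 0.4300
|100.5 - 100.321| = 0.1790
|48.08 - 47.785| = 0.2950
|74.71 - 76.114| = 1.4040
|141.12 - 142.096| = 0.9760
hysteresis = max(diffs) = 1.4040

1.4040


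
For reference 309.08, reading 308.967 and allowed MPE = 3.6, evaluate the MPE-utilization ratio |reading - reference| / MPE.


e = indication - reference = 308.967 - 309.08 = -0.1130
|e| = 0.1130
ratio = |e| / MPE = 0.1130 / 3.6
ratio = 0.0314

0.0314


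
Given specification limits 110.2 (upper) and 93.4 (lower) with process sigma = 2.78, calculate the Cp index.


Cp = (USL - LSL) / (6 * sigma)
= (110.2 - 93.4) / (6 * 2.78)
= 16.8000 / 16.6800
= 1.0072

1.0072


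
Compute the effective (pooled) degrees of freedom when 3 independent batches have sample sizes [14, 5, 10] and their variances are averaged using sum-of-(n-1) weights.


nu = sum_i (n_i - 1)
nu = ((14 - 1) + (5 - 1) + (10 - 1))
nu = 13 + 4 + 9
nu = 26

26


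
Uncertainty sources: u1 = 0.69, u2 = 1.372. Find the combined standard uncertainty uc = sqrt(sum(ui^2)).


uc = sqrt(0.69^2 + 1.372^2)
uc = sqrt(2.358484)
uc = 1.5357

1.5357


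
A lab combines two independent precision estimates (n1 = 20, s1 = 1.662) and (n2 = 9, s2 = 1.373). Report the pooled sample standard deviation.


s_p = sqrt(((n1-1)*s1^2 + (n2-1)*s2^2) / (n1+n2-2))
numerator = (20-1)*1.662^2 + (9-1)*1.373^2 = 52.482636 + 15.081032 = 67.563668
denominator = 20 + 9 - 2 = 27
s_p^2 = 67.563668 / 27 = 2.5023581
s_p = sqrt(2.5023581) = 1.5819

1.5819


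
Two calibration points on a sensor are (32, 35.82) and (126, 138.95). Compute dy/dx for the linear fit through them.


slope = (y2 - y1) / (x2 - x1)
= (138.95 - 35.82) / (126 - 32)
= 103.1300 / 94
= 1.0971

1.0971


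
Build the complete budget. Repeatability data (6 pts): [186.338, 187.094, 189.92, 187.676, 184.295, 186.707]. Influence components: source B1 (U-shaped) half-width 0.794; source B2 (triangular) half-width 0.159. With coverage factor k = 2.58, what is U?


mean = (186.338 + 187.094 + 189.92 + 187.676 + 184.295 + 186.707) / 6 = 187.005
s = sqrt(sum((x - mean)^2)/(n-1)) = 1.8348395
u_A = s / sqrt(n) = 1.8348395 / sqrt(6) = 0.74907009
u_B1 = 0.794 / sqrt(2) = 0.56144278
u_B2 = 0.159 / sqrt(6) = 0.064911478
uc = sqrt(0.74907009^2 + 0.56144278^2 + 0.064911478^2) = 0.93836959
U = k * uc = 2.58 * 0.93836959
U = 2.4210

2.4210


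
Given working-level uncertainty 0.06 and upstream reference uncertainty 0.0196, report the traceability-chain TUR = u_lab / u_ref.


TUR = u_lab / u_ref
= 0.06 / 0.0196
= 3.0612

3.0612


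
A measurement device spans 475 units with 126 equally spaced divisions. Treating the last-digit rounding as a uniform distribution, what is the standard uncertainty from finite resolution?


resolution = range / divisions
resolution = 475 / 126 = 3.7698413
u_res = resolution / (2*sqrt(3))
u_res = 3.7698413 / 3.4641016
u_res = 1.0883

1.0883


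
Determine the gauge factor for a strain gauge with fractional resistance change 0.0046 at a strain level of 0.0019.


GF = (dR/R) / epsilon
= 0.0046 / 0.0019
= 2.4211

2.4211


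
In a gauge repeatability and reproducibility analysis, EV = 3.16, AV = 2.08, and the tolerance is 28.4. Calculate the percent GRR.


GRR = sqrt(EV^2 + AV^2) = sqrt(3.16^2 + 2.08^2) = 3.7831204
%GRR = GRR / tol * 100 = 3.7831204 / 28.4 * 100
%GRR = 13.3208

13.3208


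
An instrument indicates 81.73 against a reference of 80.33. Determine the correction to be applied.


Correction = standard - reading
= 80.33 - 81.73
= -1.4000

-1.4000


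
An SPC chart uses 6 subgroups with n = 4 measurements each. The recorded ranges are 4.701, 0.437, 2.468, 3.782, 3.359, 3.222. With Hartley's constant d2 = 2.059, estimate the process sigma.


R_bar = (4.701 + 0.437 + 2.468 + 3.782 + 3.359 + 3.222) / 6
R_bar = 17.969 / 6 = 2.9948333
sigma_hat = R_bar / d2 = 2.9948333 / 2.059 = 1.4545

1.4545


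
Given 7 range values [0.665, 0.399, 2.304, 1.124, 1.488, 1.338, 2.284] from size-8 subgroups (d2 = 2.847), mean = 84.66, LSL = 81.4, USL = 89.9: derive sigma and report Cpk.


R_bar = (0.665 + 0.399 + 2.304 + 1.124 + 1.488 + 1.338 + 2.284) / 7 = 1.3717143
sigma = R_bar / d2 = 1.3717143 / 2.847 = 0.48181043
Cp = (USL - LSL)/(6*sigma) = (89.9 - 81.4)/(6*0.48181043) = 2.9403
Cpu = (89.9 - 84.66)/(3*0.48181043) = 3.6252
Cpl = (84.66 - 81.4)/(3*0.48181043) = 2.2554
Cpk = min(Cpu, Cpl) = 2.2554

2.2554


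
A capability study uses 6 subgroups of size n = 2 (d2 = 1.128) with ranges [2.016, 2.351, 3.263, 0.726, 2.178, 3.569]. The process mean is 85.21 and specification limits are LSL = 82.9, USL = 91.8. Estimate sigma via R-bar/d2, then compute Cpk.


R_bar = (2.016 + 2.351 + 3.263 + 0.726 + 2.178 + 3.569) / 6 = 2.3505
sigma = R_bar / d2 = 2.3505 / 1.128 = 2.0837766
Cp = (USL - LSL)/(6*sigma) = (91.8 - 82.9)/(6*2.0837766) = 0.7118
Cpu = (91.8 - 85.21)/(3*2.0837766) = 1.0542
Cpl = (85.21 - 82.9)/(3*2.0837766) = 0.3695
Cpk = min(Cpu, Cpl) = 0.3695

0.3695


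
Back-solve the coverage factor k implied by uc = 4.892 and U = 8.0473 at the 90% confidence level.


k = U / uc
k = 8.0473 / 4.892
k = 1.645

1.645


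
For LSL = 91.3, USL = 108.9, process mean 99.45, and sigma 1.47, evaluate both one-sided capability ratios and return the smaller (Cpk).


Cpu = (USL - mean) / (3*sigma) = (108.9 - 99.45) / (3*1.47) = 2.1429
Cpl = (mean - LSL) / (3*sigma) = (99.45 - 91.3) / (3*1.47) = 1.8481
Cpk = min(Cpu, Cpl) = 1.8481

1.8481


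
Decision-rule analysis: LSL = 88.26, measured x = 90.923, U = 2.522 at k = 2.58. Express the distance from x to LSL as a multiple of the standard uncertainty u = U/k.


u = U / k = 2.522 / 2.58 = 0.97751938
margin = |LSL - x| = |88.26 - 90.923| = 2.663
z = margin / u = 2.663 / 0.97751938
z = 2.7242

2.7242


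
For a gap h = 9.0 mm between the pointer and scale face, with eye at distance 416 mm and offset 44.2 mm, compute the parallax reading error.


error = h * offset / d
= 9.0 * 44.2 / 416
= 0.9563

0.9563


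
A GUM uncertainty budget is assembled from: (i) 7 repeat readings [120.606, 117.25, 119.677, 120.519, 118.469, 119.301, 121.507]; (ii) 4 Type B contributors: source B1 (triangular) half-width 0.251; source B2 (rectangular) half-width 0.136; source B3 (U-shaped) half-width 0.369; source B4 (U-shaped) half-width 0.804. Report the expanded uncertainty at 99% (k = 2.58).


mean = (120.606 + 117.25 + 119.677 + 120.519 + 118.469 + 119.301 + 121.507) / 7 = 119.6184286
s = sqrt(sum((x - mean)^2)/(n-1)) = 1.4368867
u_A = s / sqrt(n) = 1.4368867 / sqrt(7) = 0.54309212
u_B1 = 0.251 / sqrt(6) = 0.10247032
u_B2 = 0.136 / sqrt(3) = 0.078519637
u_B3 = 0.369 / sqrt(2) = 0.2609224
u_B4 = 0.804 / sqrt(2) = 0.56851385
uc = sqrt(0.54309212^2 + 0.10247032^2 + 0.078519637^2 + 0.2609224^2 + 0.56851385^2) = 0.83839313
U = k * uc = 2.58 * 0.83839313
U = 2.1631

2.1631


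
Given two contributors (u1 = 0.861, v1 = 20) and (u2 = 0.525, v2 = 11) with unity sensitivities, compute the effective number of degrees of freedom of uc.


uc = sqrt(u1^2 + u2^2) = sqrt(0.861^2 + 0.525^2) = 1.0084374
v_eff = uc^4 / (u1^4/v1 + u2^4/v2)
= 1.0084374^4 / (0.861^4/20 + 0.525^4/11)
= 1.0341791 / 0.034384127
v_eff = 30.0772

30.0772


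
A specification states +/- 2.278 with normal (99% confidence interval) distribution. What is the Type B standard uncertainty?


u_B = half_width / 2.576
u_B = 2.278 / 2.576
u_B = 0.8843

0.8843


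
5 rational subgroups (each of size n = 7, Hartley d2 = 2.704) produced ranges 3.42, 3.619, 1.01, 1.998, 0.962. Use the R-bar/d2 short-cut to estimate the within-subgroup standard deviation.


R_bar = (3.42 + 3.619 + 1.01 + 1.998 + 0.962) / 5
R_bar = 11.009 / 5 = 2.2018
sigma_hat = R_bar / d2 = 2.2018 / 2.704 = 0.8143

0.8143


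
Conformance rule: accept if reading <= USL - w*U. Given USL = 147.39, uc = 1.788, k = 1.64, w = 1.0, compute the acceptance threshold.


U = k * uc = 1.64 * 1.788 = 2.93232
guard band g = w * U = 1.0 * 2.93232 = 2.93232
AL = USL - g = 147.39 - 2.93232
AL = 144.4577

144.4577


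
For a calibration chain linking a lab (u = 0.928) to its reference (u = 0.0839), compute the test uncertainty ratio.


TUR = u_lab / u_ref
= 0.928 / 0.0839
= 11.0608

11.0608


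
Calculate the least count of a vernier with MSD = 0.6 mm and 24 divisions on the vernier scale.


LC = MSD / n_div
= 0.6 / 24
= 0.0250

0.0250


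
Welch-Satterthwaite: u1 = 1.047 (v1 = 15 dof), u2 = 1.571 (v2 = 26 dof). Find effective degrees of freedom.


uc = sqrt(u1^2 + u2^2) = sqrt(1.047^2 + 1.571^2) = 1.8879221
v_eff = uc^4 / (u1^4/v1 + u2^4/v2)
= 1.8879221^4 / (1.047^4/15 + 1.571^4/26)
= 12.703877 / 0.31438955
v_eff = 40.4081

40.4081


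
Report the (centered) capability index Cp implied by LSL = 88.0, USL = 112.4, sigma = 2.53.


Cp = (USL - LSL) / (6 * sigma)
= (112.4 - 88.0) / (6 * 2.53)
= 24.4000 / 15.1800
= 1.6074

1.6074


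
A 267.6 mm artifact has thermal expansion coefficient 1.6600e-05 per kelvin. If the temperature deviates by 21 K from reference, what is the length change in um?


dL = L * alpha * dT
= 267.6 * 1.6600e-05 * 21
= 0.0932854 mm
dL_um = 0.0932854 * 1000 = 93.2854 um

93.2854


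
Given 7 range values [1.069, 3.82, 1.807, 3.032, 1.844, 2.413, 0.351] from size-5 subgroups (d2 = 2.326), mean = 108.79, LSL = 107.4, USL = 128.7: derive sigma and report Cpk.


R_bar = (1.069 + 3.82 + 1.807 + 3.032 + 1.844 + 2.413 + 0.351) / 7 = 2.048
sigma = R_bar / d2 = 2.048 / 2.326 = 0.88048151
Cp = (USL - LSL)/(6*sigma) = (128.7 - 107.4)/(6*0.88048151) = 4.0319
Cpu = (128.7 - 108.79)/(3*0.88048151) = 7.5375
Cpl = (108.79 - 107.4)/(3*0.88048151) = 0.5262
Cpk = min(Cpu, Cpl) = 0.5262

0.5262


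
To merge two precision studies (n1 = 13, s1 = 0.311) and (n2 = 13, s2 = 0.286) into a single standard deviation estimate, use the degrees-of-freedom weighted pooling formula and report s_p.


s_p = sqrt(((n1-1)*s1^2 + (n2-1)*s2^2) / (n1+n2-2))
numerator = (13-1)*0.311^2 + (13-1)*0.286^2 = 1.160652 + 0.981552 = 2.142204
denominator = 13 + 13 - 2 = 24
s_p^2 = 2.142204 / 24 = 0.0892585
s_p = sqrt(0.0892585) = 0.2988

0.2988


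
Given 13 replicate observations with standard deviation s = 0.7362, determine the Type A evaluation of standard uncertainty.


u_A = s / sqrt(n)
u_A = 0.7362 / sqrt(13)
u_A = 0.7362 / 3.6055513
u_A = 0.2042

0.2042


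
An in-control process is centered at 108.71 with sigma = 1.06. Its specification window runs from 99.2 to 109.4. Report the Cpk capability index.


Cpu = (USL - mean) / (3*sigma) = (109.4 - 108.71) / (3*1.06) = 0.2170
Cpl = (mean - LSL) / (3*sigma) = (108.71 - 99.2) / (3*1.06) = 2.9906
Cpk = min(Cpu, Cpl) = 0.2170

0.2170


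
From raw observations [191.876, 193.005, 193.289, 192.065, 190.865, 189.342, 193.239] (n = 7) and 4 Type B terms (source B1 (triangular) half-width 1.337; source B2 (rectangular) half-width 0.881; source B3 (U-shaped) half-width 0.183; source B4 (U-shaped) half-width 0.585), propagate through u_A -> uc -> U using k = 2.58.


mean = (191.876 + 193.005 + 193.289 + 192.065 + 190.865 + 189.342 + 193.239) / 7 = 191.9544286
s = sqrt(sum((x - mean)^2)/(n-1)) = 1.447119
u_A = s / sqrt(n) = 1.447119 / sqrt(7) = 0.54695957
u_B1 = 1.337 / sqrt(6) = 0.54582796
u_B2 = 0.881 / sqrt(3) = 0.50864559
u_B3 = 0.183 / sqrt(2) = 0.12940054
u_B4 = 0.585 / sqrt(2) = 0.41365747
uc = sqrt(0.54695957^2 + 0.54582796^2 + 0.50864559^2 + 0.12940054^2 + 0.41365747^2) = 1.0216018
U = k * uc = 2.58 * 1.0216018
U = 2.6357

2.6357
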